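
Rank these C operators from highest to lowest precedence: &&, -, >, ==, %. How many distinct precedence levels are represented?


Looking up precedence for each operator:
  && -> precedence 2
  - -> precedence 5
  > -> precedence 4
  == -> precedence 3
  % -> precedence 6
Sorted highest to lowest: %, -, >, ==, &&
Distinct precedence values: [6, 5, 4, 3, 2]
Number of distinct levels: 5

5


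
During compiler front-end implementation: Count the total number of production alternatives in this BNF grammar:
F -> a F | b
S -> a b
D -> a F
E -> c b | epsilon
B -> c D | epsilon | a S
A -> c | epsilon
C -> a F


Counting alternatives per rule:
  F: 2 alternative(s)
  S: 1 alternative(s)
  D: 1 alternative(s)
  E: 2 alternative(s)
  B: 3 alternative(s)
  A: 2 alternative(s)
  C: 1 alternative(s)
Sum: 2 + 1 + 1 + 2 + 3 + 2 + 1 = 12

12


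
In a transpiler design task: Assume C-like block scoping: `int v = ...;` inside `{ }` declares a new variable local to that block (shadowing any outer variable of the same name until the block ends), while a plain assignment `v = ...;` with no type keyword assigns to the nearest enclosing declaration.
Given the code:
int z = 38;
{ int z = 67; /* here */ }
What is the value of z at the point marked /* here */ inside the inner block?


Analyzing scoping rules:
Outer scope: declares z = 38
Inner block: 'int z = 67;' declares a NEW z that shadows the outer one
Inside the block the inner declaration is in scope -> 67
Result: 67

67


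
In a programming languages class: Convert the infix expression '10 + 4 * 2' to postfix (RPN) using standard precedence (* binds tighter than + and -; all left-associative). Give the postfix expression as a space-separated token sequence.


Applying the shunting-yard algorithm:
  Operand 10 -> output
  Push '+' onto operator stack -> op-stack: [+]
  Operand 4 -> output
  Push '*' onto operator stack -> op-stack: [+, *]
  Operand 2 -> output
  End of input: pop '*' to output
  End of input: pop '+' to output
Postfix result: 10 4 2 * +

10 4 2 * +


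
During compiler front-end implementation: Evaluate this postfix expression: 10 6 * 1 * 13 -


Processing tokens left to right:
Push 10, Push 6
Pop 10 and 6, compute 10 * 6 = 60, push 60
Push 1
Pop 60 and 1, compute 60 * 1 = 60, push 60
Push 13
Pop 60 and 13, compute 60 - 13 = 47, push 47
Stack result: 47

47


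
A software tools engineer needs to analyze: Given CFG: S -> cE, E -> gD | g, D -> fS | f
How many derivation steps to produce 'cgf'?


Grammar: S -> cE, E -> gD | g, D -> fS | f
Deriving 'cgf':
Step 1: S -> cE => cE
Step 2: E -> gD => cgD
Step 3: D -> f => cgf
Total derivation steps: 3

3


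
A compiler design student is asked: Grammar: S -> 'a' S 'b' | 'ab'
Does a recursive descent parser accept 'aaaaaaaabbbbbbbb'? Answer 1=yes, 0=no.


Grammar accepts strings of the form a^n b^n (n >= 1)
Word: 'aaaaaaaabbbbbbbb'
Counting: 8 a's and 8 b's
Check: 8 == 8? Yes
Derivation (S -> aSb applied 7 time(s), then S -> ab): S => aSb => aaSbb => aaaSbbb => aaaaSbbbb => aaaaaSbbbbb => aaaaaaSbbbbbb => aaaaaaaSbbbbbbb => aaaaaaaabbbbbbbb
Accepted

1


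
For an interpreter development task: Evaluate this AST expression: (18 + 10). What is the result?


Expression: (18 + 10)
Evaluating step by step:
  18 + 10 = 28
Result: 28

28


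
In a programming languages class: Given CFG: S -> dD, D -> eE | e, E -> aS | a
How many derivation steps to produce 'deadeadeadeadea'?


Grammar: S -> dD, D -> eE | e, E -> aS | a
Deriving 'deadeadeadeadea':
Step 1: S -> dD => dD
Step 2: D -> eE => deE
Step 3: E -> aS => deaS
Step 4: S -> dD => deadD
Step 5: D -> eE => deadeE
Step 6: E -> aS => deadeaS
Step 7: S -> dD => deadeadD
Step 8: D -> eE => deadeadeE
Step 9: E -> aS => deadeadeaS
Step 10: S -> dD => deadeadeadD
Step 11: D -> eE => deadeadeadeE
Step 12: E -> aS => deadeadeadeaS
Step 13: S -> dD => deadeadeadeadD
Step 14: D -> eE => deadeadeadeadeE
Step 15: E -> a => deadeadeadeadea
Total derivation steps: 15

15


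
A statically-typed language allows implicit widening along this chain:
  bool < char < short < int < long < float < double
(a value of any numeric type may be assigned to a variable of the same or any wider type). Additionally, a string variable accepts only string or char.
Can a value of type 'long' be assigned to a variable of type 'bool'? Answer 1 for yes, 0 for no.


Target variable type: bool
Source value type: long
Numeric ranks: long=4, bool=0
Widening allowed iff rank(source) <= rank(target): 4 <= 0? No
Result: 0

0


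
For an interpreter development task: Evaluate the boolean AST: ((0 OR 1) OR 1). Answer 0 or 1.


Step 1: Evaluate inner node
  0 OR 1 = 1
Step 2: Evaluate root node
  1 OR 1 = 1

1


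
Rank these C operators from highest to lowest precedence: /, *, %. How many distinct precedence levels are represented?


Looking up precedence for each operator:
  / -> precedence 6
  * -> precedence 6
  % -> precedence 6
Sorted highest to lowest: /, *, %
Distinct precedence values: [6]
Number of distinct levels: 1

1


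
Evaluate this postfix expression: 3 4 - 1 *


Processing tokens left to right:
Push 3, Push 4
Pop 3 and 4, compute 3 - 4 = -1, push -1
Push 1
Pop -1 and 1, compute -1 * 1 = -1, push -1
Stack result: -1

-1


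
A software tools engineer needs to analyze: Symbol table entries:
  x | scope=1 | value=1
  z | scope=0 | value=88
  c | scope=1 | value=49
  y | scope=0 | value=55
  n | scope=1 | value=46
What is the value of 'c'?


Searching symbol table for 'c':
  x | scope=1 | value=1
  z | scope=0 | value=88
  c | scope=1 | value=49 <- MATCH
  y | scope=0 | value=55
  n | scope=1 | value=46
Found 'c' at scope 1 with value 49

49


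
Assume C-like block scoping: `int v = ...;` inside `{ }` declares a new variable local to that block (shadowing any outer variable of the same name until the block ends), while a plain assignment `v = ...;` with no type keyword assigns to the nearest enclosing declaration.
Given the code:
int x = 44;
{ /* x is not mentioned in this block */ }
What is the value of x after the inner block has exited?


Analyzing scoping rules:
Outer scope: declares x = 44
Inner block: x is neither redeclared nor assigned -> unchanged
After the block -> 44
Result: 44

44


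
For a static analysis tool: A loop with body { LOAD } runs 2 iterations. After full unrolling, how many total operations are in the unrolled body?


Loop body operations: LOAD (1 op per iteration)
Unrolling 2 iterations:
  Iteration 1: LOAD (1 ops)
  Iteration 2: LOAD (1 ops)
Total: 2 iterations * 1 ops/iter = 2 operations

2


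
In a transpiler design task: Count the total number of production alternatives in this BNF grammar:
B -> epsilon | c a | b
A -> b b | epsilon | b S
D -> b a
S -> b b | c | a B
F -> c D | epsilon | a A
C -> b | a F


Counting alternatives per rule:
  B: 3 alternative(s)
  A: 3 alternative(s)
  D: 1 alternative(s)
  S: 3 alternative(s)
  F: 3 alternative(s)
  C: 2 alternative(s)
Sum: 3 + 3 + 1 + 3 + 3 + 2 = 15

15


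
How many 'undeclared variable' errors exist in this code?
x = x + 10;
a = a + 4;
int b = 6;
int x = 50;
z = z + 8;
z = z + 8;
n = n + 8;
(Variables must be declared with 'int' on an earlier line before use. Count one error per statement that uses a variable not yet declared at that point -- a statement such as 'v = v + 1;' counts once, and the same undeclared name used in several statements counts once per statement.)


Scanning code line by line:
  Line 1: use 'x' -> ERROR (undeclared)
  Line 2: use 'a' -> ERROR (undeclared)
  Line 3: declare 'b' -> declared = ['b']
  Line 4: declare 'x' -> declared = ['b', 'x']
  Line 5: use 'z' -> ERROR (undeclared)
  Line 6: use 'z' -> ERROR (undeclared)
  Line 7: use 'n' -> ERROR (undeclared)
Total undeclared variable errors: 5

5


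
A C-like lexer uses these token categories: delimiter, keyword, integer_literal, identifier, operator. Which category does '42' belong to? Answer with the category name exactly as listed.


Token: '42'
Checking categories:
  identifier: no
  integer_literal: YES
  operator: no
  keyword: no
  delimiter: no
Category: integer_literal

integer_literal


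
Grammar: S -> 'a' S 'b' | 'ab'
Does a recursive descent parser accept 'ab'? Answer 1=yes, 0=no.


Grammar accepts strings of the form a^n b^n (n >= 1)
Word: 'ab'
Counting: 1 a's and 1 b's
Check: 1 == 1? Yes
Derivation (S -> aSb applied 0 time(s), then S -> ab): S => ab
Accepted

1


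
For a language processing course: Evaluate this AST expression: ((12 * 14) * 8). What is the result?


Expression: ((12 * 14) * 8)
Evaluating step by step:
  12 * 14 = 168
  168 * 8 = 1344
Result: 1344

1344


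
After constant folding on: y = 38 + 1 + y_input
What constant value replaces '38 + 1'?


Identifying constant sub-expression:
  Original: y = 38 + 1 + y_input
  38 and 1 are both compile-time constants
  Evaluating: 38 + 1 = 39
  After folding: y = 39 + y_input

39


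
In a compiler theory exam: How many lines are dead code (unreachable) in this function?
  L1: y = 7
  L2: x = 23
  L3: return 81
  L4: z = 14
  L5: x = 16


Analyzing control flow:
  L1: reachable (before return)
  L2: reachable (before return)
  L3: reachable (return statement)
  L4: DEAD (after return at L3)
  L5: DEAD (after return at L3)
Return at L3, total lines = 5
Dead lines: L4 through L5
Count: 2

2


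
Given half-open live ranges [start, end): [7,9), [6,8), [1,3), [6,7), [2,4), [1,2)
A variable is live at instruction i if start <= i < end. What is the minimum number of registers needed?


Live ranges:
  Var0: [7, 9)
  Var1: [6, 8)
  Var2: [1, 3)
  Var3: [6, 7)
  Var4: [2, 4)
  Var5: [1, 2)
Sweep-line events (position, delta, active):
  pos=1 start -> active=1
  pos=1 start -> active=2
  pos=2 end -> active=1
  pos=2 start -> active=2
  pos=3 end -> active=1
  pos=4 end -> active=0
  pos=6 start -> active=1
  pos=6 start -> active=2
  pos=7 end -> active=1
  pos=7 start -> active=2
  pos=8 end -> active=1
  pos=9 end -> active=0
Maximum simultaneous active: 2
Minimum registers needed: 2

2


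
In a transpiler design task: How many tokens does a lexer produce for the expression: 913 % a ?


Scanning '913 % a'
Token 1: '913' -> integer_literal
Token 2: '%' -> operator
Token 3: 'a' -> identifier
Total tokens: 3

3


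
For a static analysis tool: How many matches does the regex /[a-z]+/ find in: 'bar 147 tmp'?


Pattern: /[a-z]+/ (identifiers)
Input: 'bar 147 tmp'
Scanning for matches:
  Match 1: 'bar'
  Match 2: 'tmp'
Total matches: 2

2


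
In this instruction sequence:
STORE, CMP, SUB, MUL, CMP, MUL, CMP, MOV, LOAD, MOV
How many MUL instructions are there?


Scanning instruction sequence for MUL:
  Position 1: STORE
  Position 2: CMP
  Position 3: SUB
  Position 4: MUL <- MATCH
  Position 5: CMP
  Position 6: MUL <- MATCH
  Position 7: CMP
  Position 8: MOV
  Position 9: LOAD
  Position 10: MOV
Matches at positions: [4, 6]
Total MUL count: 2

2


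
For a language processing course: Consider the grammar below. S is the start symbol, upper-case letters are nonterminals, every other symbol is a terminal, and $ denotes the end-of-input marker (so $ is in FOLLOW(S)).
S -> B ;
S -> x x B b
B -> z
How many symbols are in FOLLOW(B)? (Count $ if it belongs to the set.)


S is the start symbol and does not occur in any rule body, so FOLLOW(S) = {$}.
Examining every occurrence of B in a rule body:
  S -> B ; : B is followed by terminal ';' -> add ';'
  S -> x x B b : B is followed by terminal 'b' -> add 'b'
  B -> z : B does not occur in the body -> contributes nothing
FOLLOW(B) = {;, b}
Count: 2

2


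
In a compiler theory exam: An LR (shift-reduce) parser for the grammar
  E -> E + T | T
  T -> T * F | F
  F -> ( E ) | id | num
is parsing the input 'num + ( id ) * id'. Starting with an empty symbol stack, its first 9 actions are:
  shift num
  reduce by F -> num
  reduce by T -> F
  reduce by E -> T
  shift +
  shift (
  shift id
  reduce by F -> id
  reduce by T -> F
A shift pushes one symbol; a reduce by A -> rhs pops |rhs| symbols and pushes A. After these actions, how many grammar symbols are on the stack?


Tracking the symbol stack through each action:
  Action 1: shift 'num' : push -> stack = [num] (size 1)
  Action 2: reduce by F -> num : pop 1, push F -> stack = [F] (size 1)
  Action 3: reduce by T -> F : pop 1, push T -> stack = [T] (size 1)
  Action 4: reduce by E -> T : pop 1, push E -> stack = [E] (size 1)
  Action 5: shift '+' : push -> stack = [E, +] (size 2)
  Action 6: shift '(' : push -> stack = [E, +, (] (size 3)
  Action 7: shift 'id' : push -> stack = [E, +, (, id] (size 4)
  Action 8: reduce by F -> id : pop 1, push F -> stack = [E, +, (, F] (size 4)
  Action 9: reduce by T -> F : pop 1, push T -> stack = [E, +, (, T] (size 4)
Final stack size: 4

4


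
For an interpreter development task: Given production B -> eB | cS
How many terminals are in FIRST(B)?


Production: B -> eB | cS
Examining each alternative for leading terminals:
  B -> eB : first terminal = 'e'
  B -> cS : first terminal = 'c'
FIRST(B) = {c, e}
Count: 2

2


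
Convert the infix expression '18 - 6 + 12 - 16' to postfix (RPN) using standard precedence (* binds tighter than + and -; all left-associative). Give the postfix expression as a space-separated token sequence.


Applying the shunting-yard algorithm:
  Operand 18 -> output
  Push '-' onto operator stack -> op-stack: [-]
  Operand 6 -> output
  See '+' (prec 1); top '-' (prec 1) >= it -> pop '-' to output
  Push '+' onto operator stack -> op-stack: [+]
  Operand 12 -> output
  See '-' (prec 1); top '+' (prec 1) >= it -> pop '+' to output
  Push '-' onto operator stack -> op-stack: [-]
  Operand 16 -> output
  End of input: pop '-' to output
Postfix result: 18 6 - 12 + 16 -

18 6 - 12 + 16 -


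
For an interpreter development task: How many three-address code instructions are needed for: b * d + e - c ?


Expression: b * d + e - c
Generating three-address code (respecting * over +/- precedence):
  Instruction 1: t1 = b * d
  Instruction 2: t2 = t1 + e
  Instruction 3: t3 = t2 - c
Total instructions: 3

3


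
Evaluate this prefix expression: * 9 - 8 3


Parsing prefix expression: * 9 - 8 3
Step 1: Innermost operation '- 8 3'
  8 - 3 = 5
Step 2: Outer operation '* 9 [5]'
  9 * 5 = 45

45


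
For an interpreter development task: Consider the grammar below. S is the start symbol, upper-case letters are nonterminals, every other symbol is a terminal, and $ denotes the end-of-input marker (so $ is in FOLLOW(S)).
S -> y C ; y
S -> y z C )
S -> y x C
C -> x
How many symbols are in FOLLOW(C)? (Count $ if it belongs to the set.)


S is the start symbol and does not occur in any rule body, so FOLLOW(S) = {$}.
Examining every occurrence of C in a rule body:
  S -> y C ; y : C is followed by terminal ';' -> add ';'
  S -> y z C ) : C is followed by terminal ')' -> add ')'
  S -> y x C : C is at the right end -> add FOLLOW(S) = {$}
  C -> x : C does not occur in the body -> contributes nothing
FOLLOW(C) = {), ;, $}
Count: 3

3


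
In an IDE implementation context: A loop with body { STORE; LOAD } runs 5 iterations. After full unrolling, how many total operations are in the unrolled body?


Loop body operations: STORE, LOAD (2 ops per iteration)
Unrolling 5 iterations:
  Iteration 1: STORE, LOAD (2 ops)
  Iteration 2: STORE, LOAD (2 ops)
  Iteration 3: STORE, LOAD (2 ops)
  Iteration 4: STORE, LOAD (2 ops)
  Iteration 5: STORE, LOAD (2 ops)
Total: 5 iterations * 2 ops/iter = 10 operations

10


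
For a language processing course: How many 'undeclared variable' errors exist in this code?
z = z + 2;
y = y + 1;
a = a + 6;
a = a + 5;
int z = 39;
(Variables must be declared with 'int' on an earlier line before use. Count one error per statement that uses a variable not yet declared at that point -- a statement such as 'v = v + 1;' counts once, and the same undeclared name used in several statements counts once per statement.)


Scanning code line by line:
  Line 1: use 'z' -> ERROR (undeclared)
  Line 2: use 'y' -> ERROR (undeclared)
  Line 3: use 'a' -> ERROR (undeclared)
  Line 4: use 'a' -> ERROR (undeclared)
  Line 5: declare 'z' -> declared = ['z']
Total undeclared variable errors: 4

4


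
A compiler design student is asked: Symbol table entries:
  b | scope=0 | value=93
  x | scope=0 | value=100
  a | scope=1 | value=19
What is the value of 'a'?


Searching symbol table for 'a':
  b | scope=0 | value=93
  x | scope=0 | value=100
  a | scope=1 | value=19 <- MATCH
Found 'a' at scope 1 with value 19

19


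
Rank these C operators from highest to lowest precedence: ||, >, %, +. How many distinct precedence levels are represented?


Looking up precedence for each operator:
  || -> precedence 1
  > -> precedence 4
  % -> precedence 6
  + -> precedence 5
Sorted highest to lowest: %, +, >, ||
Distinct precedence values: [6, 5, 4, 1]
Number of distinct levels: 4

4


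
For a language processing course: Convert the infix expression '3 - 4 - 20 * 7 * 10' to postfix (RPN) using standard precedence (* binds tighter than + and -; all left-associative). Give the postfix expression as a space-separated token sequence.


Applying the shunting-yard algorithm:
  Operand 3 -> output
  Push '-' onto operator stack -> op-stack: [-]
  Operand 4 -> output
  See '-' (prec 1); top '-' (prec 1) >= it -> pop '-' to output
  Push '-' onto operator stack -> op-stack: [-]
  Operand 20 -> output
  Push '*' onto operator stack -> op-stack: [-, *]
  Operand 7 -> output
  See '*' (prec 2); top '*' (prec 2) >= it -> pop '*' to output
  Push '*' onto operator stack -> op-stack: [-, *]
  Operand 10 -> output
  End of input: pop '*' to output
  End of input: pop '-' to output
Postfix result: 3 4 - 20 7 * 10 * -

3 4 - 20 7 * 10 * -


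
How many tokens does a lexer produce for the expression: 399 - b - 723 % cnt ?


Scanning '399 - b - 723 % cnt'
Token 1: '399' -> integer_literal
Token 2: '-' -> operator
Token 3: 'b' -> identifier
Token 4: '-' -> operator
Token 5: '723' -> integer_literal
Token 6: '%' -> operator
Token 7: 'cnt' -> identifier
Total tokens: 7

7


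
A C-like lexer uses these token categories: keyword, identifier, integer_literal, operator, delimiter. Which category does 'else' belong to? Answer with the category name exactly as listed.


Token: 'else'
Checking categories:
  identifier: no
  integer_literal: no
  operator: no
  keyword: YES
  delimiter: no
Category: keyword

keyword


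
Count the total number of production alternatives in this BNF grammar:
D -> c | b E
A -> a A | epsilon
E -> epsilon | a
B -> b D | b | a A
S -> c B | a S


Counting alternatives per rule:
  D: 2 alternative(s)
  A: 2 alternative(s)
  E: 2 alternative(s)
  B: 3 alternative(s)
  S: 2 alternative(s)
Sum: 2 + 2 + 2 + 3 + 2 = 11

11


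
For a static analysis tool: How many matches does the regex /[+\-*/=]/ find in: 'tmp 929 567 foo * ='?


Pattern: /[+\-*/=]/ (operators)
Input: 'tmp 929 567 foo * ='
Scanning for matches:
  Match 1: '*'
  Match 2: '='
Total matches: 2

2


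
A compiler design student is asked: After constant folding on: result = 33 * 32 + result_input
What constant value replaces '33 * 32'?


Identifying constant sub-expression:
  Original: result = 33 * 32 + result_input
  33 and 32 are both compile-time constants
  Evaluating: 33 * 32 = 1056
  After folding: result = 1056 + result_input

1056


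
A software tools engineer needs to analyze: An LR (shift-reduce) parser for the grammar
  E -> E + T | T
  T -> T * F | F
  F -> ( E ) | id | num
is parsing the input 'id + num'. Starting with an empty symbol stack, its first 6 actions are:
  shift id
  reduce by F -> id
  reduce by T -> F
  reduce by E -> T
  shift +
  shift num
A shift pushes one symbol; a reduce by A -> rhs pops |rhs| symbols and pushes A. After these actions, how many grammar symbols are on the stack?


Tracking the symbol stack through each action:
  Action 1: shift 'id' : push -> stack = [id] (size 1)
  Action 2: reduce by F -> id : pop 1, push F -> stack = [F] (size 1)
  Action 3: reduce by T -> F : pop 1, push T -> stack = [T] (size 1)
  Action 4: reduce by E -> T : pop 1, push E -> stack = [E] (size 1)
  Action 5: shift '+' : push -> stack = [E, +] (size 2)
  Action 6: shift 'num' : push -> stack = [E, +, num] (size 3)
Final stack size: 3

3


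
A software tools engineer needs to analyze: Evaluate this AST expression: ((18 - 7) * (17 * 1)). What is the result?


Expression: ((18 - 7) * (17 * 1))
Evaluating step by step:
  18 - 7 = 11
  17 * 1 = 17
  11 * 17 = 187
Result: 187

187


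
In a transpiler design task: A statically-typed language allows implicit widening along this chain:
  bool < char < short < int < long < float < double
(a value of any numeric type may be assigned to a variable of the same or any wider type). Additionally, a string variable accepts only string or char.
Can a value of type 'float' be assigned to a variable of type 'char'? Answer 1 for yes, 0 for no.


Target variable type: char
Source value type: float
Numeric ranks: float=5, char=1
Widening allowed iff rank(source) <= rank(target): 5 <= 1? No
Result: 0

0


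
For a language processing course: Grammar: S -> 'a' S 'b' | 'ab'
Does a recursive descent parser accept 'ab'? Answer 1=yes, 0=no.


Grammar accepts strings of the form a^n b^n (n >= 1)
Word: 'ab'
Counting: 1 a's and 1 b's
Check: 1 == 1? Yes
Derivation (S -> aSb applied 0 time(s), then S -> ab): S => ab
Accepted

1


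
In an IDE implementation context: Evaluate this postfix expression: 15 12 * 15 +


Processing tokens left to right:
Push 15, Push 12
Pop 15 and 12, compute 15 * 12 = 180, push 180
Push 15
Pop 180 and 15, compute 180 + 15 = 195, push 195
Stack result: 195

195


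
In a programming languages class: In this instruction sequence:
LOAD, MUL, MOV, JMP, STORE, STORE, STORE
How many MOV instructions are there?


Scanning instruction sequence for MOV:
  Position 1: LOAD
  Position 2: MUL
  Position 3: MOV <- MATCH
  Position 4: JMP
  Position 5: STORE
  Position 6: STORE
  Position 7: STORE
Matches at positions: [3]
Total MOV count: 1

1


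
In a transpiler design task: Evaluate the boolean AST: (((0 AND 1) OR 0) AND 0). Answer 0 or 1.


Step 1: Evaluate inner node
  0 AND 1 = 0
Step 2: Evaluate next node
  0 OR 0 = 0
Step 3: Evaluate root node
  0 AND 0 = 0

0


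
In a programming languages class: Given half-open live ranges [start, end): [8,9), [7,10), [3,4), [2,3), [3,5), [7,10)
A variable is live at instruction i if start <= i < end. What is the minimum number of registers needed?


Live ranges:
  Var0: [8, 9)
  Var1: [7, 10)
  Var2: [3, 4)
  Var3: [2, 3)
  Var4: [3, 5)
  Var5: [7, 10)
Sweep-line events (position, delta, active):
  pos=2 start -> active=1
  pos=3 end -> active=0
  pos=3 start -> active=1
  pos=3 start -> active=2
  pos=4 end -> active=1
  pos=5 end -> active=0
  pos=7 start -> active=1
  pos=7 start -> active=2
  pos=8 start -> active=3
  pos=9 end -> active=2
  pos=10 end -> active=1
  pos=10 end -> active=0
Maximum simultaneous active: 3
Minimum registers needed: 3

3


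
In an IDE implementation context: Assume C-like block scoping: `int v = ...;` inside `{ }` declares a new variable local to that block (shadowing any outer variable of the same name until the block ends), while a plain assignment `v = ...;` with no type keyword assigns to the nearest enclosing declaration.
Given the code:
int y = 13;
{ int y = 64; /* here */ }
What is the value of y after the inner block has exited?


Analyzing scoping rules:
Outer scope: declares y = 13
Inner block: 'int y = 64;' declares a NEW y that shadows the outer one
When the block exits the inner y goes out of scope; the outer y was never modified -> 13
Result: 13

13


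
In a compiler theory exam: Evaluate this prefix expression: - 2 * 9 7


Parsing prefix expression: - 2 * 9 7
Step 1: Innermost operation '* 9 7'
  9 * 7 = 63
Step 2: Outer operation '- 2 [63]'
  2 - 63 = -61

-61


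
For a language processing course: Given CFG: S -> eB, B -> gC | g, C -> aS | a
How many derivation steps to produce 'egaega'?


Grammar: S -> eB, B -> gC | g, C -> aS | a
Deriving 'egaega':
Step 1: S -> eB => eB
Step 2: B -> gC => egC
Step 3: C -> aS => egaS
Step 4: S -> eB => egaeB
Step 5: B -> gC => egaegC
Step 6: C -> a => egaega
Total derivation steps: 6

6


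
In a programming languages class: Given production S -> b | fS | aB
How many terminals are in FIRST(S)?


Production: S -> b | fS | aB
Examining each alternative for leading terminals:
  S -> b : first terminal = 'b'
  S -> fS : first terminal = 'f'
  S -> aB : first terminal = 'a'
FIRST(S) = {a, b, f}
Count: 3

3


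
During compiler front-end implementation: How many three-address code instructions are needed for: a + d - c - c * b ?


Expression: a + d - c - c * b
Generating three-address code (respecting * over +/- precedence):
  Instruction 1: t1 = c * b
  Instruction 2: t2 = a + d
  Instruction 3: t3 = t2 - c
  Instruction 4: t4 = t3 - t1
Total instructions: 4

4


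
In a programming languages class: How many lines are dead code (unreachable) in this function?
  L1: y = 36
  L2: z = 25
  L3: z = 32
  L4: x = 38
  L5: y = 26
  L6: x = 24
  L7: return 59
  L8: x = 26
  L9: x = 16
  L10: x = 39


Analyzing control flow:
  L1: reachable (before return)
  L2: reachable (before return)
  L3: reachable (before return)
  L4: reachable (before return)
  L5: reachable (before return)
  L6: reachable (before return)
  L7: reachable (return statement)
  L8: DEAD (after return at L7)
  L9: DEAD (after return at L7)
  L10: DEAD (after return at L7)
Return at L7, total lines = 10
Dead lines: L8 through L10
Count: 3

3


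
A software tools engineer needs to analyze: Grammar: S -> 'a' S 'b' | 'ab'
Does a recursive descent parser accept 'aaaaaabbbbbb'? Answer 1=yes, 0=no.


Grammar accepts strings of the form a^n b^n (n >= 1)
Word: 'aaaaaabbbbbb'
Counting: 6 a's and 6 b's
Check: 6 == 6? Yes
Derivation (S -> aSb applied 5 time(s), then S -> ab): S => aSb => aaSbb => aaaSbbb => aaaaSbbbb => aaaaaSbbbbb => aaaaaabbbbbb
Accepted

1


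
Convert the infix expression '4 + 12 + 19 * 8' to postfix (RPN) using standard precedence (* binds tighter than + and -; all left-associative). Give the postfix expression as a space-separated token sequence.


Applying the shunting-yard algorithm:
  Operand 4 -> output
  Push '+' onto operator stack -> op-stack: [+]
  Operand 12 -> output
  See '+' (prec 1); top '+' (prec 1) >= it -> pop '+' to output
  Push '+' onto operator stack -> op-stack: [+]
  Operand 19 -> output
  Push '*' onto operator stack -> op-stack: [+, *]
  Operand 8 -> output
  End of input: pop '*' to output
  End of input: pop '+' to output
Postfix result: 4 12 + 19 8 * +

4 12 + 19 8 * +


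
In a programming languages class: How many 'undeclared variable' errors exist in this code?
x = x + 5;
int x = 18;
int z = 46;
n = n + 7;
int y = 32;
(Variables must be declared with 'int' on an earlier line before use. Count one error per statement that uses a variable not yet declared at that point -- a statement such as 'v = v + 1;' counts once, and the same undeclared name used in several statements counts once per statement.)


Scanning code line by line:
  Line 1: use 'x' -> ERROR (undeclared)
  Line 2: declare 'x' -> declared = ['x']
  Line 3: declare 'z' -> declared = ['x', 'z']
  Line 4: use 'n' -> ERROR (undeclared)
  Line 5: declare 'y' -> declared = ['x', 'y', 'z']
Total undeclared variable errors: 2

2


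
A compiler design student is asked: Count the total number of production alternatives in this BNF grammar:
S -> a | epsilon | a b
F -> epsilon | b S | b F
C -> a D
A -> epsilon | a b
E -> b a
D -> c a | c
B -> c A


Counting alternatives per rule:
  S: 3 alternative(s)
  F: 3 alternative(s)
  C: 1 alternative(s)
  A: 2 alternative(s)
  E: 1 alternative(s)
  D: 2 alternative(s)
  B: 1 alternative(s)
Sum: 3 + 3 + 1 + 2 + 1 + 2 + 1 = 13

13


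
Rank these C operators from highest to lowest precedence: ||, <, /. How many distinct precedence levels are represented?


Looking up precedence for each operator:
  || -> precedence 1
  < -> precedence 4
  / -> precedence 6
Sorted highest to lowest: /, <, ||
Distinct precedence values: [6, 4, 1]
Number of distinct levels: 3

3


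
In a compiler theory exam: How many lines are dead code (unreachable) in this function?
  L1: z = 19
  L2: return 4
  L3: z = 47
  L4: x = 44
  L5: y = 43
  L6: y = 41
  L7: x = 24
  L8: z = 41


Analyzing control flow:
  L1: reachable (before return)
  L2: reachable (return statement)
  L3: DEAD (after return at L2)
  L4: DEAD (after return at L2)
  L5: DEAD (after return at L2)
  L6: DEAD (after return at L2)
  L7: DEAD (after return at L2)
  L8: DEAD (after return at L2)
Return at L2, total lines = 8
Dead lines: L3 through L8
Count: 6

6


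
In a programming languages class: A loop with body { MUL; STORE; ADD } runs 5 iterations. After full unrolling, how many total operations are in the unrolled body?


Loop body operations: MUL, STORE, ADD (3 ops per iteration)
Unrolling 5 iterations:
  Iteration 1: MUL, STORE, ADD (3 ops)
  Iteration 2: MUL, STORE, ADD (3 ops)
  Iteration 3: MUL, STORE, ADD (3 ops)
  Iteration 4: MUL, STORE, ADD (3 ops)
  Iteration 5: MUL, STORE, ADD (3 ops)
Total: 5 iterations * 3 ops/iter = 15 operations

15


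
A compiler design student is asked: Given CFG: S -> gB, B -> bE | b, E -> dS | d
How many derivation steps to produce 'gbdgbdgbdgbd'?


Grammar: S -> gB, B -> bE | b, E -> dS | d
Deriving 'gbdgbdgbdgbd':
Step 1: S -> gB => gB
Step 2: B -> bE => gbE
Step 3: E -> dS => gbdS
Step 4: S -> gB => gbdgB
Step 5: B -> bE => gbdgbE
Step 6: E -> dS => gbdgbdS
Step 7: S -> gB => gbdgbdgB
Step 8: B -> bE => gbdgbdgbE
Step 9: E -> dS => gbdgbdgbdS
Step 10: S -> gB => gbdgbdgbdgB
Step 11: B -> bE => gbdgbdgbdgbE
Step 12: E -> d => gbdgbdgbdgbd
Total derivation steps: 12

12


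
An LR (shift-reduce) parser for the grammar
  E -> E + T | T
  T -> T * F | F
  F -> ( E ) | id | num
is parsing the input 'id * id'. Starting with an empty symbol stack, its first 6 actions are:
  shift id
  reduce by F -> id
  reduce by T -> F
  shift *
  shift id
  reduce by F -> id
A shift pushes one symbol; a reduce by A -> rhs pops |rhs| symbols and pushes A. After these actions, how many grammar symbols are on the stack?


Tracking the symbol stack through each action:
  Action 1: shift 'id' : push -> stack = [id] (size 1)
  Action 2: reduce by F -> id : pop 1, push F -> stack = [F] (size 1)
  Action 3: reduce by T -> F : pop 1, push T -> stack = [T] (size 1)
  Action 4: shift '*' : push -> stack = [T, *] (size 2)
  Action 5: shift 'id' : push -> stack = [T, *, id] (size 3)
  Action 6: reduce by F -> id : pop 1, push F -> stack = [T, *, F] (size 3)
Final stack size: 3

3


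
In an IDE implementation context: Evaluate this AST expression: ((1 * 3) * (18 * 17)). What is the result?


Expression: ((1 * 3) * (18 * 17))
Evaluating step by step:
  1 * 3 = 3
  18 * 17 = 306
  3 * 306 = 918
Result: 918

918


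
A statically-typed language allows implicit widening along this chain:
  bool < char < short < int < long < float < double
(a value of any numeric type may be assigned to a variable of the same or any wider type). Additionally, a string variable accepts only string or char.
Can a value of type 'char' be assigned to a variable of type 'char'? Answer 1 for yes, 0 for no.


Target variable type: char
Source value type: char
Numeric ranks: char=1, char=1
Widening allowed iff rank(source) <= rank(target): 1 <= 1? Yes
Result: 1

1


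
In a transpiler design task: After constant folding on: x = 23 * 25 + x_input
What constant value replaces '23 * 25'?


Identifying constant sub-expression:
  Original: x = 23 * 25 + x_input
  23 and 25 are both compile-time constants
  Evaluating: 23 * 25 = 575
  After folding: x = 575 + x_input

575


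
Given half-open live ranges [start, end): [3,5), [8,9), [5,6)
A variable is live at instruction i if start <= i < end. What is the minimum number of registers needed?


Live ranges:
  Var0: [3, 5)
  Var1: [8, 9)
  Var2: [5, 6)
Sweep-line events (position, delta, active):
  pos=3 start -> active=1
  pos=5 end -> active=0
  pos=5 start -> active=1
  pos=6 end -> active=0
  pos=8 start -> active=1
  pos=9 end -> active=0
Maximum simultaneous active: 1
Minimum registers needed: 1

1


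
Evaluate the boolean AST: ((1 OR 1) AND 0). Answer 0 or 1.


Step 1: Evaluate inner node
  1 OR 1 = 1
Step 2: Evaluate root node
  1 AND 0 = 0

0


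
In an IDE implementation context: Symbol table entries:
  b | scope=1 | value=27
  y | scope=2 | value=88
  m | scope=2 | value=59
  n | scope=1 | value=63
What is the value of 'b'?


Searching symbol table for 'b':
  b | scope=1 | value=27 <- MATCH
  y | scope=2 | value=88
  m | scope=2 | value=59
  n | scope=1 | value=63
Found 'b' at scope 1 with value 27

27


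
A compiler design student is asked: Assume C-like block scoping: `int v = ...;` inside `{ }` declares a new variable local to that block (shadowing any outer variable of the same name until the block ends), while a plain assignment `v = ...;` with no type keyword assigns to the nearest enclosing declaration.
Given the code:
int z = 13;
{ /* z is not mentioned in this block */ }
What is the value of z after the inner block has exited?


Analyzing scoping rules:
Outer scope: declares z = 13
Inner block: z is neither redeclared nor assigned -> unchanged
After the block -> 13
Result: 13

13


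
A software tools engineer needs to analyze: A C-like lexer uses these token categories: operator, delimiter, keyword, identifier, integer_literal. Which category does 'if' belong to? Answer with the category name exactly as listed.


Token: 'if'
Checking categories:
  identifier: no
  integer_literal: no
  operator: no
  keyword: YES
  delimiter: no
Category: keyword

keyword


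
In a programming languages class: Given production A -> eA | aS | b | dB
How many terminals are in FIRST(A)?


Production: A -> eA | aS | b | dB
Examining each alternative for leading terminals:
  A -> eA : first terminal = 'e'
  A -> aS : first terminal = 'a'
  A -> b : first terminal = 'b'
  A -> dB : first terminal = 'd'
FIRST(A) = {a, b, d, e}
Count: 4

4


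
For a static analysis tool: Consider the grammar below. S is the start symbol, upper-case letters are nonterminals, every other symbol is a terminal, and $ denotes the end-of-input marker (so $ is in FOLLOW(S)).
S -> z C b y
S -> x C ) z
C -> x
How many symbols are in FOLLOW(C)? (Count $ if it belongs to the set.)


S is the start symbol and does not occur in any rule body, so FOLLOW(S) = {$}.
Examining every occurrence of C in a rule body:
  S -> z C b y : C is followed by terminal 'b' -> add 'b'
  S -> x C ) z : C is followed by terminal ')' -> add ')'
  C -> x : C does not occur in the body -> contributes nothing
FOLLOW(C) = {), b}
Count: 2

2


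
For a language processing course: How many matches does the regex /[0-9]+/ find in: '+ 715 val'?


Pattern: /[0-9]+/ (int literals)
Input: '+ 715 val'
Scanning for matches:
  Match 1: '715'
Total matches: 1

1


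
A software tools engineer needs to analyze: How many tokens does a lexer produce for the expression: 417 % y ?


Scanning '417 % y'
Token 1: '417' -> integer_literal
Token 2: '%' -> operator
Token 3: 'y' -> identifier
Total tokens: 3

3


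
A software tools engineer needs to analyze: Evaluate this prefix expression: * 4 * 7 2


Parsing prefix expression: * 4 * 7 2
Step 1: Innermost operation '* 7 2'
  7 * 2 = 14
Step 2: Outer operation '* 4 [14]'
  4 * 14 = 56

56


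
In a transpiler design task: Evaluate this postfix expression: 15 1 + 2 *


Processing tokens left to right:
Push 15, Push 1
Pop 15 and 1, compute 15 + 1 = 16, push 16
Push 2
Pop 16 and 2, compute 16 * 2 = 32, push 32
Stack result: 32

32


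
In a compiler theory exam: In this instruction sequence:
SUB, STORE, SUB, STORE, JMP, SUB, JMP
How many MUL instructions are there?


Scanning instruction sequence for MUL:
  Position 1: SUB
  Position 2: STORE
  Position 3: SUB
  Position 4: STORE
  Position 5: JMP
  Position 6: SUB
  Position 7: JMP
Matches at positions: []
Total MUL count: 0

0


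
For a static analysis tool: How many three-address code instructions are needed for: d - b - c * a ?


Expression: d - b - c * a
Generating three-address code (respecting * over +/- precedence):
  Instruction 1: t1 = c * a
  Instruction 2: t2 = d - b
  Instruction 3: t3 = t2 - t1
Total instructions: 3

3


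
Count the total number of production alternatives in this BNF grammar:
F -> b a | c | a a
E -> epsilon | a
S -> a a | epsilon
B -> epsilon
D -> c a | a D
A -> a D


Counting alternatives per rule:
  F: 3 alternative(s)
  E: 2 alternative(s)
  S: 2 alternative(s)
  B: 1 alternative(s)
  D: 2 alternative(s)
  A: 1 alternative(s)
Sum: 3 + 2 + 2 + 1 + 2 + 1 = 11

11


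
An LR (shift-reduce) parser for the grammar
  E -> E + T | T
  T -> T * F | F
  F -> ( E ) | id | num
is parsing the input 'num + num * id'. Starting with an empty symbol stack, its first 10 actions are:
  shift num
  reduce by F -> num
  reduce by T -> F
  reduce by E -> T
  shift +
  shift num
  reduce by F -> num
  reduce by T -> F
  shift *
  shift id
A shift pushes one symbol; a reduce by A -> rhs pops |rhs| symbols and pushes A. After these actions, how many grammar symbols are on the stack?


Tracking the symbol stack through each action:
  Action 1: shift 'num' : push -> stack = [num] (size 1)
  Action 2: reduce by F -> num : pop 1, push F -> stack = [F] (size 1)
  Action 3: reduce by T -> F : pop 1, push T -> stack = [T] (size 1)
  Action 4: reduce by E -> T : pop 1, push E -> stack = [E] (size 1)
  Action 5: shift '+' : push -> stack = [E, +] (size 2)
  Action 6: shift 'num' : push -> stack = [E, +, num] (size 3)
  Action 7: reduce by F -> num : pop 1, push F -> stack = [E, +, F] (size 3)
  Action 8: reduce by T -> F : pop 1, push T -> stack = [E, +, T] (size 3)
  Action 9: shift '*' : push -> stack = [E, +, T, *] (size 4)
  Action 10: shift 'id' : push -> stack = [E, +, T, *, id] (size 5)
Final stack size: 5

5


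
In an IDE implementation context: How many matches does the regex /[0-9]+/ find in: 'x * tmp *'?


Pattern: /[0-9]+/ (int literals)
Input: 'x * tmp *'
Scanning for matches:
Total matches: 0

0


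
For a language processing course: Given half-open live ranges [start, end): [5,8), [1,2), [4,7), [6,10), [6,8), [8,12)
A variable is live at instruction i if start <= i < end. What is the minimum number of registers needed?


Live ranges:
  Var0: [5, 8)
  Var1: [1, 2)
  Var2: [4, 7)
  Var3: [6, 10)
  Var4: [6, 8)
  Var5: [8, 12)
Sweep-line events (position, delta, active):
  pos=1 start -> active=1
  pos=2 end -> active=0
  pos=4 start -> active=1
  pos=5 start -> active=2
  pos=6 start -> active=3
  pos=6 start -> active=4
  pos=7 end -> active=3
  pos=8 end -> active=2
  pos=8 end -> active=1
  pos=8 start -> active=2
  pos=10 end -> active=1
  pos=12 end -> active=0
Maximum simultaneous active: 4
Minimum registers needed: 4

4


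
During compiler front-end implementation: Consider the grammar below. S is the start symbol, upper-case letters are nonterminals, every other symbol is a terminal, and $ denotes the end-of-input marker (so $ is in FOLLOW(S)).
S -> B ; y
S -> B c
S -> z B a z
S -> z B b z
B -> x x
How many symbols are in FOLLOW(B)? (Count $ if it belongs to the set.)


S is the start symbol and does not occur in any rule body, so FOLLOW(S) = {$}.
Examining every occurrence of B in a rule body:
  S -> B ; y : B is followed by terminal ';' -> add ';'
  S -> B c : B is followed by terminal 'c' -> add 'c'
  S -> z B a z : B is followed by terminal 'a' -> add 'a'
  S -> z B b z : B is followed by terminal 'b' -> add 'b'
  B -> x x : B does not occur in the body -> contributes nothing
FOLLOW(B) = {;, a, b, c}
Count: 4

4


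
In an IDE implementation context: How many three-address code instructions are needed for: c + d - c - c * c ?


Expression: c + d - c - c * c
Generating three-address code (respecting * over +/- precedence):
  Instruction 1: t1 = c * c
  Instruction 2: t2 = c + d
  Instruction 3: t3 = t2 - c
  Instruction 4: t4 = t3 - t1
Total instructions: 4

4
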